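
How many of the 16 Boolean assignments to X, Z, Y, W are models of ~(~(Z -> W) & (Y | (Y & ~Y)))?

Initial set: {T ~(~(Z -> W) & (Y | (Y & ~Y)))}.
T ~(~(Z -> W) & (Y | (Y & ~Y))): β-rule — branch into F ~(Z -> W)  //  F (Y | (Y & ~Y)).
  branch 1 (add F ~(Z -> W)):
    F ~(Z -> W): β-rule — branch into F Z  //  T W.
      branch 1.1 (add F Z):
        ○ open, literals {Z=F}.
      branch 1.2 (add T W):
        ○ open, literals {W=T}.
  branch 2 (add F (Y | (Y & ~Y))):
    F (Y | (Y & ~Y)): α-rule — add F Y, F (Y & ~Y).
    F (Y & ~Y): β-rule — branch into F Y  //  F ~Y.
      branch 2.1 (add F Y):
        ○ open, literals {Y=F}.
      branch 2.2 (add F ~Y):
        × closes — contains both Y and ~Y.
1 branch closed, 3 open.
Each open branch fixes some atoms; the unmentioned ones are free. Counting distinct full assignments: branch {Z=F} (X, Y, W) contributes 8 new; branch {W=T} (X, Z, Y) contributes 4 new; branch {Y=F} (X, Z, W) contributes 2 new. Total: 14.

14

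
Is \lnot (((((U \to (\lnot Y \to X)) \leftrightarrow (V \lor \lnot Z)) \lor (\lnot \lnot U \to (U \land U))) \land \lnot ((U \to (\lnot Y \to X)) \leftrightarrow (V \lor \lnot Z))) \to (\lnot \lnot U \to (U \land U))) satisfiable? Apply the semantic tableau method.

Initial set: {\lnot (((((U \to (\lnot Y \to X)) \leftrightarrow (V \lor \lnot Z)) \lor (\lnot \lnot U \to (U \land U))) \land \lnot ((U \to (\lnot Y \to X)) \leftrightarrow (V \lor \lnot Z))) \to (\lnot \lnot U \to (U \land U)))}.
\lnot (((((U \to (\lnot Y \to X)) \leftrightarrow (V \lor \lnot Z)) \lor (\lnot \lnot U \to (U \land U))) \land \lnot ((U \to (\lnot Y \to X)) \leftrightarrow (V \lor \lnot Z))) \to (\lnot \lnot U \to (U \land U))): α-rule — add ((((U \to (\lnot Y \to X)) \leftrightarrow (V \lor \lnot Z)) \lor (\lnot \lnot U \to (U \land U))) \land \lnot ((U \to (\lnot Y \to X)) \leftrightarrow (V \lor \lnot Z))), \lnot (\lnot \lnot U \to (U \land U)).
((((U \to (\lnot Y \to X)) \leftrightarrow (V \lor \lnot Z)) \lor (\lnot \lnot U \to (U \land U))) \land \lnot ((U \to (\lnot Y \to X)) \leftrightarrow (V \lor \lnot Z))): α-rule — add (((U \to (\lnot Y \to X)) \leftrightarrow (V \lor \lnot Z)) \lor (\lnot \lnot U \to (U \land U))), \lnot ((U \to (\lnot Y \to X)) \leftrightarrow (V \lor \lnot Z)).
\lnot (\lnot \lnot U \to (U \land U)): α-rule — add \lnot \lnot U, \lnot (U \land U).
\lnot \lnot U: drop double negation, giving U.
(((U \to (\lnot Y \to X)) \leftrightarrow (V \lor \lnot Z)) \lor (\lnot \lnot U \to (U \land U))): β-rule — branch into ((U \to (\lnot Y \to X)) \leftrightarrow (V \lor \lnot Z))  //  (\lnot \lnot U \to (U \land U)).
  branch 1 (add ((U \to (\lnot Y \to X)) \leftrightarrow (V \lor \lnot Z))):
    \lnot ((U \to (\lnot Y \to X)) \leftrightarrow (V \lor \lnot Z)): β-rule — branch into (U \to (\lnot Y \to X)), \lnot (V \lor \lnot Z)  //  \lnot (U \to (\lnot Y \to X)), (V \lor \lnot Z).
      branch 1.1 (add (U \to (\lnot Y \to X)), \lnot (V \lor \lnot Z)):
        \lnot (V \lor \lnot Z): α-rule — add \lnot V, \lnot \lnot Z.
        \lnot (U \land U): β-rule — branch into \lnot U  //  \lnot U.
          branch 1.1.1 (add \lnot U):
            × closes — contains both U and \lnot U.
          branch 1.1.2 (add \lnot U):
            × closes — contains both U and \lnot U.
      branch 1.2 (add \lnot (U \to (\lnot Y \to X)), (V \lor \lnot Z)):
        \lnot (U \to (\lnot Y \to X)): α-rule — add U, \lnot (\lnot Y \to X).
        \lnot (\lnot Y \to X): α-rule — add \lnot Y, \lnot X.
        \lnot (U \land U): β-rule — branch into \lnot U  //  \lnot U.
          branch 1.2.1 (add \lnot U):
            × closes — contains both U and \lnot U.
          branch 1.2.2 (add \lnot U):
            × closes — contains both U and \lnot U.
  branch 2 (add (\lnot \lnot U \to (U \land U))):
    \lnot ((U \to (\lnot Y \to X)) \leftrightarrow (V \lor \lnot Z)): β-rule — branch into (U \to (\lnot Y \to X)), \lnot (V \lor \lnot Z)  //  \lnot (U \to (\lnot Y \to X)), (V \lor \lnot Z).
      branch 2.1 (add (U \to (\lnot Y \to X)), \lnot (V \lor \lnot Z)):
        \lnot (V \lor \lnot Z): α-rule — add \lnot V, \lnot \lnot Z.
        \lnot (U \land U): β-rule — branch into \lnot U  //  \lnot U.
          branch 2.1.1 (add \lnot U):
            × closes — contains both U and \lnot U.
          branch 2.1.2 (add \lnot U):
            × closes — contains both U and \lnot U.
      branch 2.2 (add \lnot (U \to (\lnot Y \to X)), (V \lor \lnot Z)):
        \lnot (U \to (\lnot Y \to X)): α-rule — add U, \lnot (\lnot Y \to X).
        \lnot (\lnot Y \to X): α-rule — add \lnot Y, \lnot X.
        \lnot (U \land U): β-rule — branch into \lnot U  //  \lnot U.
          branch 2.2.1 (add \lnot U):
            × closes — contains both U and \lnot U.
          branch 2.2.2 (add \lnot U):
            × closes — contains both U and \lnot U.
All 8 branches close.
Every branch closed; the formula is unsatisfiable.

Unsatisfiable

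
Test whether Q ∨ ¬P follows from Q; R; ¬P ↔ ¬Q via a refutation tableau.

Yes

Initial set: {Q; R; (¬P ↔ ¬Q); ¬(Q ∨ ¬P)}.
¬(Q ∨ ¬P): α-rule — add ¬Q, ¬¬P.
× closes — contains both Q and ¬Q.
All 1 branch closes.
Every branch closed, so the premises entail the conclusion.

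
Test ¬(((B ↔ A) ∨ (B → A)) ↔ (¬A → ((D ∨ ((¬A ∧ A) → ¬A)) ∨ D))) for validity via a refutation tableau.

Assume the negation and expand:
Initial set: {F ¬(((B ↔ A) ∨ (B → A)) ↔ (¬A → ((D ∨ ((¬A ∧ A) → ¬A)) ∨ D)))}.
F ¬(((B ↔ A) ∨ (B → A)) ↔ (¬A → ((D ∨ ((¬A ∧ A) → ¬A)) ∨ D))): β-rule — branch into T ((B ↔ A) ∨ (B → A)), T (¬A → ((D ∨ ((¬A ∧ A) → ¬A)) ∨ D))  //  F ((B ↔ A) ∨ (B → A)), F (¬A → ((D ∨ ((¬A ∧ A) → ¬A)) ∨ D)).
  branch 1 (add T ((B ↔ A) ∨ (B → A)), T (¬A → ((D ∨ ((¬A ∧ A) → ¬A)) ∨ D))):
    T ((B ↔ A) ∨ (B → A)): β-rule — branch into T (B ↔ A)  //  T (B → A).
      branch 1.1 (add T (B ↔ A)):
        T (¬A → ((D ∨ ((¬A ∧ A) → ¬A)) ∨ D)): β-rule — branch into F ¬A  //  T ((D ∨ ((¬A ∧ A) → ¬A)) ∨ D).
          branch 1.1.1 (add F ¬A):
            T (B ↔ A): β-rule — branch into T B, T A  //  F B, F A.
              branch 1.1.1.1 (add T B, T A):
                ○ open, literals {A=1, B=1}.
              branch 1.1.1.2 (add F B, F A):
                × closes — contains both A and ¬A.
          branch 1.1.2 (add T ((D ∨ ((¬A ∧ A) → ¬A)) ∨ D)):
            T (B ↔ A): β-rule — branch into T B, T A  //  F B, F A.
              branch 1.1.2.1 (add T B, T A):
                T ((D ∨ ((¬A ∧ A) → ¬A)) ∨ D): β-rule — branch into T (D ∨ ((¬A ∧ A) → ¬A))  //  T D.
                  branch 1.1.2.1.1 (add T (D ∨ ((¬A ∧ A) → ¬A))):
                    T (D ∨ ((¬A ∧ A) → ¬A)): β-rule — branch into T D  //  T ((¬A ∧ A) → ¬A).
                      branch 1.1.2.1.1.1 (add T D):
                        ○ open, literals {A=1, B=1, D=1}.
                      branch 1.1.2.1.1.2 (add T ((¬A ∧ A) → ¬A)):
                        T ((¬A ∧ A) → ¬A): β-rule — branch into F (¬A ∧ A)  //  T ¬A.
                          branch 1.1.2.1.1.2.1 (add F (¬A ∧ A)):
                            F (¬A ∧ A): β-rule — branch into F ¬A  //  F A.
                              branch 1.1.2.1.1.2.1.1 (add F ¬A):
                                ○ open, literals {A=1, B=1}.
                              branch 1.1.2.1.1.2.1.2 (add F A):
                                × closes — contains both A and ¬A.
                          branch 1.1.2.1.1.2.2 (add T ¬A):
                            × closes — contains both A and ¬A.
                  branch 1.1.2.1.2 (add T D):
                    ○ open, literals {A=1, B=1, D=1}.
              branch 1.1.2.2 (add F B, F A):
                T ((D ∨ ((¬A ∧ A) → ¬A)) ∨ D): β-rule — branch into T (D ∨ ((¬A ∧ A) → ¬A))  //  T D.
                  branch 1.1.2.2.1 (add T (D ∨ ((¬A ∧ A) → ¬A))):
                    T (D ∨ ((¬A ∧ A) → ¬A)): β-rule — branch into T D  //  T ((¬A ∧ A) → ¬A).
                      branch 1.1.2.2.1.1 (add T D):
                        ○ open, literals {A=0, B=0, D=1}.
                      branch 1.1.2.2.1.2 (add T ((¬A ∧ A) → ¬A)):
                        T ((¬A ∧ A) → ¬A): β-rule — branch into F (¬A ∧ A)  //  T ¬A.
                          branch 1.1.2.2.1.2.1 (add F (¬A ∧ A)):
                            F (¬A ∧ A): β-rule — branch into F ¬A  //  F A.
                              branch 1.1.2.2.1.2.1.1 (add F ¬A):
                                × closes — contains both A and ¬A.
                              branch 1.1.2.2.1.2.1.2 (add F A):
                                ○ open, literals {A=0, B=0}.
                          branch 1.1.2.2.1.2.2 (add T ¬A):
                            ○ open, literals {A=0, B=0}.
                  branch 1.1.2.2.2 (add T D):
                    ○ open, literals {A=0, B=0, D=1}.
      branch 1.2 (add T (B → A)):
        T (¬A → ((D ∨ ((¬A ∧ A) → ¬A)) ∨ D)): β-rule — branch into F ¬A  //  T ((D ∨ ((¬A ∧ A) → ¬A)) ∨ D).
          branch 1.2.1 (add F ¬A):
            T (B → A): β-rule — branch into F B  //  T A.
              branch 1.2.1.1 (add F B):
                ○ open, literals {A=1, B=0}.
              branch 1.2.1.2 (add T A):
                ○ open, literals {A=1}.
          branch 1.2.2 (add T ((D ∨ ((¬A ∧ A) → ¬A)) ∨ D)):
            T (B → A): β-rule — branch into F B  //  T A.
              branch 1.2.2.1 (add F B):
                T ((D ∨ ((¬A ∧ A) → ¬A)) ∨ D): β-rule — branch into T (D ∨ ((¬A ∧ A) → ¬A))  //  T D.
                  branch 1.2.2.1.1 (add T (D ∨ ((¬A ∧ A) → ¬A))):
                    T (D ∨ ((¬A ∧ A) → ¬A)): β-rule — branch into T D  //  T ((¬A ∧ A) → ¬A).
                      branch 1.2.2.1.1.1 (add T D):
                        ○ open, literals {B=0, D=1}.
                      branch 1.2.2.1.1.2 (add T ((¬A ∧ A) → ¬A)):
                        T ((¬A ∧ A) → ¬A): β-rule — branch into F (¬A ∧ A)  //  T ¬A.
                          branch 1.2.2.1.1.2.1 (add F (¬A ∧ A)):
                            F (¬A ∧ A): β-rule — branch into F ¬A  //  F A.
                              branch 1.2.2.1.1.2.1.1 (add F ¬A):
                                ○ open, literals {A=1, B=0}.
                              branch 1.2.2.1.1.2.1.2 (add F A):
                                ○ open, literals {A=0, B=0}.
                          branch 1.2.2.1.1.2.2 (add T ¬A):
                            ○ open, literals {A=0, B=0}.
                  branch 1.2.2.1.2 (add T D):
                    ○ open, literals {B=0, D=1}.
              branch 1.2.2.2 (add T A):
                T ((D ∨ ((¬A ∧ A) → ¬A)) ∨ D): β-rule — branch into T (D ∨ ((¬A ∧ A) → ¬A))  //  T D.
                  branch 1.2.2.2.1 (add T (D ∨ ((¬A ∧ A) → ¬A))):
                    T (D ∨ ((¬A ∧ A) → ¬A)): β-rule — branch into T D  //  T ((¬A ∧ A) → ¬A).
                      branch 1.2.2.2.1.1 (add T D):
                        ○ open, literals {A=1, D=1}.
                      branch 1.2.2.2.1.2 (add T ((¬A ∧ A) → ¬A)):
                        T ((¬A ∧ A) → ¬A): β-rule — branch into F (¬A ∧ A)  //  T ¬A.
                          branch 1.2.2.2.1.2.1 (add F (¬A ∧ A)):
                            F (¬A ∧ A): β-rule — branch into F ¬A  //  F A.
                              branch 1.2.2.2.1.2.1.1 (add F ¬A):
                                ○ open, literals {A=1}.
                              branch 1.2.2.2.1.2.1.2 (add F A):
                                × closes — contains both A and ¬A.
                          branch 1.2.2.2.1.2.2 (add T ¬A):
                            × closes — contains both A and ¬A.
                  branch 1.2.2.2.2 (add T D):
                    ○ open, literals {A=1, D=1}.
  branch 2 (add F ((B ↔ A) ∨ (B → A)), F (¬A → ((D ∨ ((¬A ∧ A) → ¬A)) ∨ D))):
    F ((B ↔ A) ∨ (B → A)): α-rule — add F (B ↔ A), F (B → A).
    F (¬A → ((D ∨ ((¬A ∧ A) → ¬A)) ∨ D)): α-rule — add T ¬A, F ((D ∨ ((¬A ∧ A) → ¬A)) ∨ D).
    F (B → A): α-rule — add T B, F A.
    F ((D ∨ ((¬A ∧ A) → ¬A)) ∨ D): α-rule — add F (D ∨ ((¬A ∧ A) → ¬A)), F D.
    F (D ∨ ((¬A ∧ A) → ¬A)): α-rule — add F D, F ((¬A ∧ A) → ¬A).
    F ((¬A ∧ A) → ¬A): α-rule — add T (¬A ∧ A), F ¬A.
    × closes — contains both A and ¬A.
7 branches closed, 18 open.
An open branch gives a countermodel: A=1, B=1 (unmentioned atoms arbitrary); under it the original formula is false.

Not valid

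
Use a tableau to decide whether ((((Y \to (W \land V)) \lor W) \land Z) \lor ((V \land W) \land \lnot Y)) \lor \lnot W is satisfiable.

Satisfiable

Initial set: {(((((Y \to (W \land V)) \lor W) \land Z) \lor ((V \land W) \land \lnot Y)) \lor \lnot W)}.
(((((Y \to (W \land V)) \lor W) \land Z) \lor ((V \land W) \land \lnot Y)) \lor \lnot W): β-rule — branch into ((((Y \to (W \land V)) \lor W) \land Z) \lor ((V \land W) \land \lnot Y))  //  \lnot W.
  branch 1 (add ((((Y \to (W \land V)) \lor W) \land Z) \lor ((V \land W) \land \lnot Y))):
    ((((Y \to (W \land V)) \lor W) \land Z) \lor ((V \land W) \land \lnot Y)): β-rule — branch into (((Y \to (W \land V)) \lor W) \land Z)  //  ((V \land W) \land \lnot Y).
      branch 1.1 (add (((Y \to (W \land V)) \lor W) \land Z)):
        (((Y \to (W \land V)) \lor W) \land Z): α-rule — add ((Y \to (W \land V)) \lor W), Z.
        ((Y \to (W \land V)) \lor W): β-rule — branch into (Y \to (W \land V))  //  W.
          branch 1.1.1 (add (Y \to (W \land V))):
            (Y \to (W \land V)): β-rule — branch into \lnot Y  //  (W \land V).
              branch 1.1.1.1 (add \lnot Y):
                ○ open, literals {Y=0, Z=1}.
              branch 1.1.1.2 (add (W \land V)):
                (W \land V): α-rule — add W, V.
                ○ open, literals {V=1, W=1, Z=1}.
          branch 1.1.2 (add W):
            ○ open, literals {W=1, Z=1}.
      branch 1.2 (add ((V \land W) \land \lnot Y)):
        ((V \land W) \land \lnot Y): α-rule — add (V \land W), \lnot Y.
        (V \land W): α-rule — add V, W.
        ○ open, literals {V=1, W=1, Y=0}.
  branch 2 (add \lnot W):
    ○ open, literals {W=0}.
0 branches closed, 5 open.
An open branch gives a satisfying assignment: Y=0, Z=1.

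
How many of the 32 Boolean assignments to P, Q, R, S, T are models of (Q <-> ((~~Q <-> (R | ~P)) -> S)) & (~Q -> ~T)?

Initial set: {((Q <-> ((~~Q <-> (R | ~P)) -> S)) & (~Q -> ~T))}.
((Q <-> ((~~Q <-> (R | ~P)) -> S)) & (~Q -> ~T)): α-rule — add (Q <-> ((~~Q <-> (R | ~P)) -> S)), (~Q -> ~T).
(Q <-> ((~~Q <-> (R | ~P)) -> S)): β-rule — branch into Q, ((~~Q <-> (R | ~P)) -> S)  //  ~Q, ~((~~Q <-> (R | ~P)) -> S).
  branch 1 (add Q, ((~~Q <-> (R | ~P)) -> S)):
    (~Q -> ~T): β-rule — branch into ~~Q  //  ~T.
      branch 1.1 (add ~~Q):
        ((~~Q <-> (R | ~P)) -> S): β-rule — branch into ~(~~Q <-> (R | ~P))  //  S.
          branch 1.1.1 (add ~(~~Q <-> (R | ~P))):
            ~(~~Q <-> (R | ~P)): β-rule — branch into ~~Q, ~(R | ~P)  //  ~~~Q, (R | ~P).
              branch 1.1.1.1 (add ~~Q, ~(R | ~P)):
                ~~Q: drop double negation, giving Q.
                ~(R | ~P): α-rule — add ~R, ~~P.
                ○ open, literals {P=T, Q=T, R=F}.
              branch 1.1.1.2 (add ~~~Q, (R | ~P)):
                ~~~Q: drop double negation, giving ~Q.
                × closes — contains both Q and ~Q.
          branch 1.1.2 (add S):
            ○ open, literals {Q=T, S=T}.
      branch 1.2 (add ~T):
        ((~~Q <-> (R | ~P)) -> S): β-rule — branch into ~(~~Q <-> (R | ~P))  //  S.
          branch 1.2.1 (add ~(~~Q <-> (R | ~P))):
            ~(~~Q <-> (R | ~P)): β-rule — branch into ~~Q, ~(R | ~P)  //  ~~~Q, (R | ~P).
              branch 1.2.1.1 (add ~~Q, ~(R | ~P)):
                ~~Q: drop double negation, giving Q.
                ~(R | ~P): α-rule — add ~R, ~~P.
                ○ open, literals {P=T, Q=T, R=F, T=F}.
              branch 1.2.1.2 (add ~~~Q, (R | ~P)):
                ~~~Q: drop double negation, giving ~Q.
                × closes — contains both Q and ~Q.
          branch 1.2.2 (add S):
            ○ open, literals {Q=T, S=T, T=F}.
  branch 2 (add ~Q, ~((~~Q <-> (R | ~P)) -> S)):
    ~((~~Q <-> (R | ~P)) -> S): α-rule — add (~~Q <-> (R | ~P)), ~S.
    (~Q -> ~T): β-rule — branch into ~~Q  //  ~T.
      branch 2.1 (add ~~Q):
        × closes — contains both Q and ~Q.
      branch 2.2 (add ~T):
        (~~Q <-> (R | ~P)): β-rule — branch into ~~Q, (R | ~P)  //  ~~~Q, ~(R | ~P).
          branch 2.2.1 (add ~~Q, (R | ~P)):
            ~~Q: drop double negation, giving Q.
            × closes — contains both Q and ~Q.
          branch 2.2.2 (add ~~~Q, ~(R | ~P)):
            ~~~Q: drop double negation, giving ~Q.
            ~(R | ~P): α-rule — add ~R, ~~P.
            ○ open, literals {P=T, Q=F, R=F, S=F, T=F}.
4 branches closed, 5 open.
Each open branch fixes some atoms; the unmentioned ones are free. Counting distinct full assignments: branch {P=T, Q=T, R=F} (S, T) contributes 4 new; branch {Q=T, S=T} (P, R, T) contributes 6 new; branch {P=T, Q=T, R=F, T=F} (S) contributes 0 new; branch {Q=T, S=T, T=F} (P, R) contributes 0 new; branch {P=T, Q=F, R=F, S=F, T=F} (none free) contributes 1 new. Total: 11.

11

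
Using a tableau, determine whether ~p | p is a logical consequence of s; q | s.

Initial set: {s; (q | s); ~(~p | p)}.
~(~p | p): α-rule — add ~~p, ~p.
× closes — contains both p and ~p.
All 1 branch closes.
Every branch closed, so the premises entail the conclusion.

Yes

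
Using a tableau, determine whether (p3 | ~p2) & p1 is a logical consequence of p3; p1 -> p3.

Initial set: {T p3; T (p1 -> p3); F ((p3 | ~p2) & p1)}.
T (p1 -> p3): β-rule — branch into F p1  //  T p3.
  branch 1 (add F p1):
    F ((p3 | ~p2) & p1): β-rule — branch into F (p3 | ~p2)  //  F p1.
      branch 1.1 (add F (p3 | ~p2)):
        F (p3 | ~p2): α-rule — add F p3, F ~p2.
        × closes — contains both p3 and ~p3.
      branch 1.2 (add F p1):
        ○ open, literals {p1=F, p3=T}.
  branch 2 (add T p3):
    F ((p3 | ~p2) & p1): β-rule — branch into F (p3 | ~p2)  //  F p1.
      branch 2.1 (add F (p3 | ~p2)):
        F (p3 | ~p2): α-rule — add F p3, F ~p2.
        × closes — contains both p3 and ~p3.
      branch 2.2 (add F p1):
        ○ open, literals {p1=F, p3=T}.
2 branches closed, 2 open.
An open branch gives a countermodel: p1=F, p3=T (unmentioned atoms arbitrary); the premises hold there but the conclusion fails.

No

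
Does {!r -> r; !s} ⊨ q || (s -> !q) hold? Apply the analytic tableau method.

Yes

Initial set: {(!r -> r); !s; !(q || (s -> !q))}.
!(q || (s -> !q)): α-rule — add !q, !(s -> !q).
!(s -> !q): α-rule — add s, !!q.
× closes — contains both s and !s.
All 1 branch closes.
Every branch closed, so the premises entail the conclusion.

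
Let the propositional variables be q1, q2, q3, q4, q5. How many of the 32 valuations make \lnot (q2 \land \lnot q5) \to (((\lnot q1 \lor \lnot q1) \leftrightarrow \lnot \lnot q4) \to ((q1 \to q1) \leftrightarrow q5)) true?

28

Initial set: {(\lnot (q2 \land \lnot q5) \to (((\lnot q1 \lor \lnot q1) \leftrightarrow \lnot \lnot q4) \to ((q1 \to q1) \leftrightarrow q5)))}.
(\lnot (q2 \land \lnot q5) \to (((\lnot q1 \lor \lnot q1) \leftrightarrow \lnot \lnot q4) \to ((q1 \to q1) \leftrightarrow q5))): β-rule — branch into \lnot \lnot (q2 \land \lnot q5)  //  (((\lnot q1 \lor \lnot q1) \leftrightarrow \lnot \lnot q4) \to ((q1 \to q1) \leftrightarrow q5)).
  branch 1 (add \lnot \lnot (q2 \land \lnot q5)):
    \lnot \lnot (q2 \land \lnot q5): α-rule — add q2, \lnot q5.
    ○ open, literals {q2=T, q5=F}.
  branch 2 (add (((\lnot q1 \lor \lnot q1) \leftrightarrow \lnot \lnot q4) \to ((q1 \to q1) \leftrightarrow q5))):
    (((\lnot q1 \lor \lnot q1) \leftrightarrow \lnot \lnot q4) \to ((q1 \to q1) \leftrightarrow q5)): β-rule — branch into \lnot ((\lnot q1 \lor \lnot q1) \leftrightarrow \lnot \lnot q4)  //  ((q1 \to q1) \leftrightarrow q5).
      branch 2.1 (add \lnot ((\lnot q1 \lor \lnot q1) \leftrightarrow \lnot \lnot q4)):
        \lnot ((\lnot q1 \lor \lnot q1) \leftrightarrow \lnot \lnot q4): β-rule — branch into (\lnot q1 \lor \lnot q1), \lnot \lnot \lnot q4  //  \lnot (\lnot q1 \lor \lnot q1), \lnot \lnot q4.
          branch 2.1.1 (add (\lnot q1 \lor \lnot q1), \lnot \lnot \lnot q4):
            \lnot \lnot \lnot q4: drop double negation, giving \lnot q4.
            (\lnot q1 \lor \lnot q1): β-rule — branch into \lnot q1  //  \lnot q1.
              branch 2.1.1.1 (add \lnot q1):
                ○ open, literals {q1=F, q4=F}.
              branch 2.1.1.2 (add \lnot q1):
                ○ open, literals {q1=F, q4=F}.
          branch 2.1.2 (add \lnot (\lnot q1 \lor \lnot q1), \lnot \lnot q4):
            \lnot (\lnot q1 \lor \lnot q1): α-rule — add \lnot \lnot q1, \lnot \lnot q1.
            \lnot \lnot q4: drop double negation, giving q4.
            ○ open, literals {q1=T, q4=T}.
      branch 2.2 (add ((q1 \to q1) \leftrightarrow q5)):
        ((q1 \to q1) \leftrightarrow q5): β-rule — branch into (q1 \to q1), q5  //  \lnot (q1 \to q1), \lnot q5.
          branch 2.2.1 (add (q1 \to q1), q5):
            (q1 \to q1): β-rule — branch into \lnot q1  //  q1.
              branch 2.2.1.1 (add \lnot q1):
                ○ open, literals {q1=F, q5=T}.
              branch 2.2.1.2 (add q1):
                ○ open, literals {q1=T, q5=T}.
          branch 2.2.2 (add \lnot (q1 \to q1), \lnot q5):
            \lnot (q1 \to q1): α-rule — add q1, \lnot q1.
            × closes — contains both q1 and \lnot q1.
1 branch closed, 6 open.
Each open branch fixes some atoms; the unmentioned ones are free. Counting distinct full assignments: branch {q2=T, q5=F} (q1, q3, q4) contributes 8 new; branch {q1=F, q4=F} (q2, q3, q5) contributes 6 new; branch {q1=F, q4=F} (q2, q3, q5) contributes 0 new; branch {q1=T, q4=T} (q2, q3, q5) contributes 6 new; branch {q1=F, q5=T} (q2, q3, q4) contributes 4 new; branch {q1=T, q5=T} (q2, q3, q4) contributes 4 new. Total: 28.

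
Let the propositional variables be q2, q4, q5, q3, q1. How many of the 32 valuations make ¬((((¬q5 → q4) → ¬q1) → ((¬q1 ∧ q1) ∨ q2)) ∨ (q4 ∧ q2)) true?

10

Initial set: {¬((((¬q5 → q4) → ¬q1) → ((¬q1 ∧ q1) ∨ q2)) ∨ (q4 ∧ q2))}.
¬((((¬q5 → q4) → ¬q1) → ((¬q1 ∧ q1) ∨ q2)) ∨ (q4 ∧ q2)): α-rule — add ¬(((¬q5 → q4) → ¬q1) → ((¬q1 ∧ q1) ∨ q2)), ¬(q4 ∧ q2).
¬(((¬q5 → q4) → ¬q1) → ((¬q1 ∧ q1) ∨ q2)): α-rule — add ((¬q5 → q4) → ¬q1), ¬((¬q1 ∧ q1) ∨ q2).
¬((¬q1 ∧ q1) ∨ q2): α-rule — add ¬(¬q1 ∧ q1), ¬q2.
¬(q4 ∧ q2): β-rule — branch into ¬q4  //  ¬q2.
  branch 1 (add ¬q4):
    ((¬q5 → q4) → ¬q1): β-rule — branch into ¬(¬q5 → q4)  //  ¬q1.
      branch 1.1 (add ¬(¬q5 → q4)):
        ¬(¬q5 → q4): α-rule — add ¬q5, ¬q4.
        ¬(¬q1 ∧ q1): β-rule — branch into ¬¬q1  //  ¬q1.
          branch 1.1.1 (add ¬¬q1):
            ○ open, literals {q1=1, q2=0, q4=0, q5=0}.
          branch 1.1.2 (add ¬q1):
            ○ open, literals {q1=0, q2=0, q4=0, q5=0}.
      branch 1.2 (add ¬q1):
        ¬(¬q1 ∧ q1): β-rule — branch into ¬¬q1  //  ¬q1.
          branch 1.2.1 (add ¬¬q1):
            × closes — contains both q1 and ¬q1.
          branch 1.2.2 (add ¬q1):
            ○ open, literals {q1=0, q2=0, q4=0}.
  branch 2 (add ¬q2):
    ((¬q5 → q4) → ¬q1): β-rule — branch into ¬(¬q5 → q4)  //  ¬q1.
      branch 2.1 (add ¬(¬q5 → q4)):
        ¬(¬q5 → q4): α-rule — add ¬q5, ¬q4.
        ¬(¬q1 ∧ q1): β-rule — branch into ¬¬q1  //  ¬q1.
          branch 2.1.1 (add ¬¬q1):
            ○ open, literals {q1=1, q2=0, q4=0, q5=0}.
          branch 2.1.2 (add ¬q1):
            ○ open, literals {q1=0, q2=0, q4=0, q5=0}.
      branch 2.2 (add ¬q1):
        ¬(¬q1 ∧ q1): β-rule — branch into ¬¬q1  //  ¬q1.
          branch 2.2.1 (add ¬¬q1):
            × closes — contains both q1 and ¬q1.
          branch 2.2.2 (add ¬q1):
            ○ open, literals {q1=0, q2=0}.
2 branches closed, 6 open.
Each open branch fixes some atoms; the unmentioned ones are free. Counting distinct full assignments: branch {q1=1, q2=0, q4=0, q5=0} (q3) contributes 2 new; branch {q1=0, q2=0, q4=0, q5=0} (q3) contributes 2 new; branch {q1=0, q2=0, q4=0} (q5, q3) contributes 2 new; branch {q1=1, q2=0, q4=0, q5=0} (q3) contributes 0 new; branch {q1=0, q2=0, q4=0, q5=0} (q3) contributes 0 new; branch {q1=0, q2=0} (q4, q5, q3) contributes 4 new. Total: 10.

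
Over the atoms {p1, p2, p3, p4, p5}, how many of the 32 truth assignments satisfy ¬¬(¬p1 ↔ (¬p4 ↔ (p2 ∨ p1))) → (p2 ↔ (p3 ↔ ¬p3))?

Initial set: {T (¬¬(¬p1 ↔ (¬p4 ↔ (p2 ∨ p1))) → (p2 ↔ (p3 ↔ ¬p3)))}.
T (¬¬(¬p1 ↔ (¬p4 ↔ (p2 ∨ p1))) → (p2 ↔ (p3 ↔ ¬p3))): β-rule — branch into F ¬¬(¬p1 ↔ (¬p4 ↔ (p2 ∨ p1)))  //  T (p2 ↔ (p3 ↔ ¬p3)).
  branch 1 (add F ¬¬(¬p1 ↔ (¬p4 ↔ (p2 ∨ p1)))):
    F ¬¬(¬p1 ↔ (¬p4 ↔ (p2 ∨ p1))): drop double negation, giving F (¬p1 ↔ (¬p4 ↔ (p2 ∨ p1))).
    F (¬p1 ↔ (¬p4 ↔ (p2 ∨ p1))): β-rule — branch into T ¬p1, F (¬p4 ↔ (p2 ∨ p1))  //  F ¬p1, T (¬p4 ↔ (p2 ∨ p1)).
      branch 1.1 (add T ¬p1, F (¬p4 ↔ (p2 ∨ p1))):
        F (¬p4 ↔ (p2 ∨ p1)): β-rule — branch into T ¬p4, F (p2 ∨ p1)  //  F ¬p4, T (p2 ∨ p1).
          branch 1.1.1 (add T ¬p4, F (p2 ∨ p1)):
            F (p2 ∨ p1): α-rule — add F p2, F p1.
            ○ open, literals {p1=0, p2=0, p4=0}.
          branch 1.1.2 (add F ¬p4, T (p2 ∨ p1)):
            T (p2 ∨ p1): β-rule — branch into T p2  //  T p1.
              branch 1.1.2.1 (add T p2):
                ○ open, literals {p1=0, p2=1, p4=1}.
              branch 1.1.2.2 (add T p1):
                × closes — contains both p1 and ¬p1.
      branch 1.2 (add F ¬p1, T (¬p4 ↔ (p2 ∨ p1))):
        T (¬p4 ↔ (p2 ∨ p1)): β-rule — branch into T ¬p4, T (p2 ∨ p1)  //  F ¬p4, F (p2 ∨ p1).
          branch 1.2.1 (add T ¬p4, T (p2 ∨ p1)):
            T (p2 ∨ p1): β-rule — branch into T p2  //  T p1.
              branch 1.2.1.1 (add T p2):
                ○ open, literals {p1=1, p2=1, p4=0}.
              branch 1.2.1.2 (add T p1):
                ○ open, literals {p1=1, p4=0}.
          branch 1.2.2 (add F ¬p4, F (p2 ∨ p1)):
            F (p2 ∨ p1): α-rule — add F p2, F p1.
            × closes — contains both p1 and ¬p1.
  branch 2 (add T (p2 ↔ (p3 ↔ ¬p3))):
    T (p2 ↔ (p3 ↔ ¬p3)): β-rule — branch into T p2, T (p3 ↔ ¬p3)  //  F p2, F (p3 ↔ ¬p3).
      branch 2.1 (add T p2, T (p3 ↔ ¬p3)):
        T (p3 ↔ ¬p3): β-rule — branch into T p3, T ¬p3  //  F p3, F ¬p3.
          branch 2.1.1 (add T p3, T ¬p3):
            × closes — contains both p3 and ¬p3.
          branch 2.1.2 (add F p3, F ¬p3):
            × closes — contains both p3 and ¬p3.
      branch 2.2 (add F p2, F (p3 ↔ ¬p3)):
        F (p3 ↔ ¬p3): β-rule — branch into T p3, F ¬p3  //  F p3, T ¬p3.
          branch 2.2.1 (add T p3, F ¬p3):
            ○ open, literals {p2=0, p3=1}.
          branch 2.2.2 (add F p3, T ¬p3):
            ○ open, literals {p2=0, p3=0}.
4 branches closed, 6 open.
Each open branch fixes some atoms; the unmentioned ones are free. Counting distinct full assignments: branch {p1=0, p2=0, p4=0} (p3, p5) contributes 4 new; branch {p1=0, p2=1, p4=1} (p3, p5) contributes 4 new; branch {p1=1, p2=1, p4=0} (p3, p5) contributes 4 new; branch {p1=1, p4=0} (p2, p3, p5) contributes 4 new; branch {p2=0, p3=1} (p1, p4, p5) contributes 4 new; branch {p2=0, p3=0} (p1, p4, p5) contributes 4 new. Total: 24.

24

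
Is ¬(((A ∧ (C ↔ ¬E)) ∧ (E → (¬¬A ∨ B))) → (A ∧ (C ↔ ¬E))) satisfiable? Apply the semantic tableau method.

Initial set: {¬(((A ∧ (C ↔ ¬E)) ∧ (E → (¬¬A ∨ B))) → (A ∧ (C ↔ ¬E)))}.
¬(((A ∧ (C ↔ ¬E)) ∧ (E → (¬¬A ∨ B))) → (A ∧ (C ↔ ¬E))): α-rule — add ((A ∧ (C ↔ ¬E)) ∧ (E → (¬¬A ∨ B))), ¬(A ∧ (C ↔ ¬E)).
((A ∧ (C ↔ ¬E)) ∧ (E → (¬¬A ∨ B))): α-rule — add (A ∧ (C ↔ ¬E)), (E → (¬¬A ∨ B)).
(A ∧ (C ↔ ¬E)): α-rule — add A, (C ↔ ¬E).
¬(A ∧ (C ↔ ¬E)): β-rule — branch into ¬A  //  ¬(C ↔ ¬E).
  branch 1 (add ¬A):
    × closes — contains both A and ¬A.
  branch 2 (add ¬(C ↔ ¬E)):
    (E → (¬¬A ∨ B)): β-rule — branch into ¬E  //  (¬¬A ∨ B).
      branch 2.1 (add ¬E):
        (C ↔ ¬E): β-rule — branch into C, ¬E  //  ¬C, ¬¬E.
          branch 2.1.1 (add C, ¬E):
            ¬(C ↔ ¬E): β-rule — branch into C, ¬¬E  //  ¬C, ¬E.
              branch 2.1.1.1 (add C, ¬¬E):
                × closes — contains both E and ¬E.
              branch 2.1.1.2 (add ¬C, ¬E):
                × closes — contains both C and ¬C.
          branch 2.1.2 (add ¬C, ¬¬E):
            × closes — contains both E and ¬E.
      branch 2.2 (add (¬¬A ∨ B)):
        (C ↔ ¬E): β-rule — branch into C, ¬E  //  ¬C, ¬¬E.
          branch 2.2.1 (add C, ¬E):
            ¬(C ↔ ¬E): β-rule — branch into C, ¬¬E  //  ¬C, ¬E.
              branch 2.2.1.1 (add C, ¬¬E):
                × closes — contains both E and ¬E.
              branch 2.2.1.2 (add ¬C, ¬E):
                × closes — contains both C and ¬C.
          branch 2.2.2 (add ¬C, ¬¬E):
            ¬(C ↔ ¬E): β-rule — branch into C, ¬¬E  //  ¬C, ¬E.
              branch 2.2.2.1 (add C, ¬¬E):
                × closes — contains both C and ¬C.
              branch 2.2.2.2 (add ¬C, ¬E):
                × closes — contains both E and ¬E.
All 8 branches close.
Every branch closed; the formula is unsatisfiable.

Unsatisfiable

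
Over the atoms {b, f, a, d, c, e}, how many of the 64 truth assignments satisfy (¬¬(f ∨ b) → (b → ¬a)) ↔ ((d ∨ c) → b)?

Initial set: {T ((¬¬(f ∨ b) → (b → ¬a)) ↔ ((d ∨ c) → b))}.
T ((¬¬(f ∨ b) → (b → ¬a)) ↔ ((d ∨ c) → b)): β-rule — branch into T (¬¬(f ∨ b) → (b → ¬a)), T ((d ∨ c) → b)  //  F (¬¬(f ∨ b) → (b → ¬a)), F ((d ∨ c) → b).
  branch 1 (add T (¬¬(f ∨ b) → (b → ¬a)), T ((d ∨ c) → b)):
    T (¬¬(f ∨ b) → (b → ¬a)): β-rule — branch into F ¬¬(f ∨ b)  //  T (b → ¬a).
      branch 1.1 (add F ¬¬(f ∨ b)):
        F ¬¬(f ∨ b): drop double negation, giving F (f ∨ b).
        F (f ∨ b): α-rule — add F f, F b.
        T ((d ∨ c) → b): β-rule — branch into F (d ∨ c)  //  T b.
          branch 1.1.1 (add F (d ∨ c)):
            F (d ∨ c): α-rule — add F d, F c.
            ○ open, literals {b=false, c=false, d=false, f=false}.
          branch 1.1.2 (add T b):
            × closes — contains both b and ¬b.
      branch 1.2 (add T (b → ¬a)):
        T ((d ∨ c) → b): β-rule — branch into F (d ∨ c)  //  T b.
          branch 1.2.1 (add F (d ∨ c)):
            F (d ∨ c): α-rule — add F d, F c.
            T (b → ¬a): β-rule — branch into F b  //  T ¬a.
              branch 1.2.1.1 (add F b):
                ○ open, literals {b=false, c=false, d=false}.
              branch 1.2.1.2 (add T ¬a):
                ○ open, literals {a=false, c=false, d=false}.
          branch 1.2.2 (add T b):
            T (b → ¬a): β-rule — branch into F b  //  T ¬a.
              branch 1.2.2.1 (add F b):
                × closes — contains both b and ¬b.
              branch 1.2.2.2 (add T ¬a):
                ○ open, literals {a=false, b=true}.
  branch 2 (add F (¬¬(f ∨ b) → (b → ¬a)), F ((d ∨ c) → b)):
    F (¬¬(f ∨ b) → (b → ¬a)): α-rule — add T ¬¬(f ∨ b), F (b → ¬a).
    F ((d ∨ c) → b): α-rule — add T (d ∨ c), F b.
    T ¬¬(f ∨ b): drop double negation, giving T (f ∨ b).
    F (b → ¬a): α-rule — add T b, F ¬a.
    × closes — contains both b and ¬b.
3 branches closed, 4 open.
Each open branch fixes some atoms; the unmentioned ones are free. Counting distinct full assignments: branch {b=false, c=false, d=false, f=false} (a, e) contributes 4 new; branch {b=false, c=false, d=false} (f, a, e) contributes 4 new; branch {a=false, c=false, d=false} (b, f, e) contributes 4 new; branch {a=false, b=true} (f, d, c, e) contributes 12 new. Total: 24.

24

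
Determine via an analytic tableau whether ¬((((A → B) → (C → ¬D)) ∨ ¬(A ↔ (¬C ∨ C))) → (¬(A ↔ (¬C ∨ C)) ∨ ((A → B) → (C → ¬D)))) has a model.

Initial set: {¬((((A → B) → (C → ¬D)) ∨ ¬(A ↔ (¬C ∨ C))) → (¬(A ↔ (¬C ∨ C)) ∨ ((A → B) → (C → ¬D))))}.
¬((((A → B) → (C → ¬D)) ∨ ¬(A ↔ (¬C ∨ C))) → (¬(A ↔ (¬C ∨ C)) ∨ ((A → B) → (C → ¬D)))): α-rule — add (((A → B) → (C → ¬D)) ∨ ¬(A ↔ (¬C ∨ C))), ¬(¬(A ↔ (¬C ∨ C)) ∨ ((A → B) → (C → ¬D))).
¬(¬(A ↔ (¬C ∨ C)) ∨ ((A → B) → (C → ¬D))): α-rule — add ¬¬(A ↔ (¬C ∨ C)), ¬((A → B) → (C → ¬D)).
¬((A → B) → (C → ¬D)): α-rule — add (A → B), ¬(C → ¬D).
¬(C → ¬D): α-rule — add C, ¬¬D.
(((A → B) → (C → ¬D)) ∨ ¬(A ↔ (¬C ∨ C))): β-rule — branch into ((A → B) → (C → ¬D))  //  ¬(A ↔ (¬C ∨ C)).
  branch 1 (add ((A → B) → (C → ¬D))):
    ¬¬(A ↔ (¬C ∨ C)): β-rule — branch into A, (¬C ∨ C)  //  ¬A, ¬(¬C ∨ C).
      branch 1.1 (add A, (¬C ∨ C)):
        (A → B): β-rule — branch into ¬A  //  B.
          branch 1.1.1 (add ¬A):
            × closes — contains both A and ¬A.
          branch 1.1.2 (add B):
            ((A → B) → (C → ¬D)): β-rule — branch into ¬(A → B)  //  (C → ¬D).
              branch 1.1.2.1 (add ¬(A → B)):
                ¬(A → B): α-rule — add A, ¬B.
                × closes — contains both B and ¬B.
              branch 1.1.2.2 (add (C → ¬D)):
                (¬C ∨ C): β-rule — branch into ¬C  //  C.
                  branch 1.1.2.2.1 (add ¬C):
                    × closes — contains both C and ¬C.
                  branch 1.1.2.2.2 (add C):
                    (C → ¬D): β-rule — branch into ¬C  //  ¬D.
                      branch 1.1.2.2.2.1 (add ¬C):
                        × closes — contains both C and ¬C.
                      branch 1.1.2.2.2.2 (add ¬D):
                        × closes — contains both D and ¬D.
      branch 1.2 (add ¬A, ¬(¬C ∨ C)):
        ¬(¬C ∨ C): α-rule — add ¬¬C, ¬C.
        × closes — contains both C and ¬C.
  branch 2 (add ¬(A ↔ (¬C ∨ C))):
    ¬¬(A ↔ (¬C ∨ C)): β-rule — branch into A, (¬C ∨ C)  //  ¬A, ¬(¬C ∨ C).
      branch 2.1 (add A, (¬C ∨ C)):
        (A → B): β-rule — branch into ¬A  //  B.
          branch 2.1.1 (add ¬A):
            × closes — contains both A and ¬A.
          branch 2.1.2 (add B):
            ¬(A ↔ (¬C ∨ C)): β-rule — branch into A, ¬(¬C ∨ C)  //  ¬A, (¬C ∨ C).
              branch 2.1.2.1 (add A, ¬(¬C ∨ C)):
                ¬(¬C ∨ C): α-rule — add ¬¬C, ¬C.
                × closes — contains both C and ¬C.
              branch 2.1.2.2 (add ¬A, (¬C ∨ C)):
                × closes — contains both A and ¬A.
      branch 2.2 (add ¬A, ¬(¬C ∨ C)):
        ¬(¬C ∨ C): α-rule — add ¬¬C, ¬C.
        × closes — contains both C and ¬C.
All 10 branches close.
Every branch closed; the formula is unsatisfiable.

Unsatisfiable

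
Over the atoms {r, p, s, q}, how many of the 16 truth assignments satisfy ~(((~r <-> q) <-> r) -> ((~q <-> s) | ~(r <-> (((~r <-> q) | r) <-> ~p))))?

Initial set: {~(((~r <-> q) <-> r) -> ((~q <-> s) | ~(r <-> (((~r <-> q) | r) <-> ~p))))}.
~(((~r <-> q) <-> r) -> ((~q <-> s) | ~(r <-> (((~r <-> q) | r) <-> ~p)))): α-rule — add ((~r <-> q) <-> r), ~((~q <-> s) | ~(r <-> (((~r <-> q) | r) <-> ~p))).
~((~q <-> s) | ~(r <-> (((~r <-> q) | r) <-> ~p))): α-rule — add ~(~q <-> s), ~~(r <-> (((~r <-> q) | r) <-> ~p)).
((~r <-> q) <-> r): β-rule — branch into (~r <-> q), r  //  ~(~r <-> q), ~r.
  branch 1 (add (~r <-> q), r):
    ~(~q <-> s): β-rule — branch into ~q, ~s  //  ~~q, s.
      branch 1.1 (add ~q, ~s):
        ~~(r <-> (((~r <-> q) | r) <-> ~p)): β-rule — branch into r, (((~r <-> q) | r) <-> ~p)  //  ~r, ~(((~r <-> q) | r) <-> ~p).
          branch 1.1.1 (add r, (((~r <-> q) | r) <-> ~p)):
            (~r <-> q): β-rule — branch into ~r, q  //  ~~r, ~q.
              branch 1.1.1.1 (add ~r, q):
                × closes — contains both r and ~r.
              branch 1.1.1.2 (add ~~r, ~q):
                (((~r <-> q) | r) <-> ~p): β-rule — branch into ((~r <-> q) | r), ~p  //  ~((~r <-> q) | r), ~~p.
                  branch 1.1.1.2.1 (add ((~r <-> q) | r), ~p):
                    ((~r <-> q) | r): β-rule — branch into (~r <-> q)  //  r.
                      branch 1.1.1.2.1.1 (add (~r <-> q)):
                        (~r <-> q): β-rule — branch into ~r, q  //  ~~r, ~q.
                          branch 1.1.1.2.1.1.1 (add ~r, q):
                            × closes — contains both r and ~r.
                          branch 1.1.1.2.1.1.2 (add ~~r, ~q):
                            ○ open, literals {p=false, q=false, r=true, s=false}.
                      branch 1.1.1.2.1.2 (add r):
                        ○ open, literals {p=false, q=false, r=true, s=false}.
                  branch 1.1.1.2.2 (add ~((~r <-> q) | r), ~~p):
                    ~((~r <-> q) | r): α-rule — add ~(~r <-> q), ~r.
                    × closes — contains both r and ~r.
          branch 1.1.2 (add ~r, ~(((~r <-> q) | r) <-> ~p)):
            × closes — contains both r and ~r.
      branch 1.2 (add ~~q, s):
        ~~(r <-> (((~r <-> q) | r) <-> ~p)): β-rule — branch into r, (((~r <-> q) | r) <-> ~p)  //  ~r, ~(((~r <-> q) | r) <-> ~p).
          branch 1.2.1 (add r, (((~r <-> q) | r) <-> ~p)):
            (~r <-> q): β-rule — branch into ~r, q  //  ~~r, ~q.
              branch 1.2.1.1 (add ~r, q):
                × closes — contains both r and ~r.
              branch 1.2.1.2 (add ~~r, ~q):
                × closes — contains both q and ~q.
          branch 1.2.2 (add ~r, ~(((~r <-> q) | r) <-> ~p)):
            × closes — contains both r and ~r.
  branch 2 (add ~(~r <-> q), ~r):
    ~(~q <-> s): β-rule — branch into ~q, ~s  //  ~~q, s.
      branch 2.1 (add ~q, ~s):
        ~~(r <-> (((~r <-> q) | r) <-> ~p)): β-rule — branch into r, (((~r <-> q) | r) <-> ~p)  //  ~r, ~(((~r <-> q) | r) <-> ~p).
          branch 2.1.1 (add r, (((~r <-> q) | r) <-> ~p)):
            × closes — contains both r and ~r.
          branch 2.1.2 (add ~r, ~(((~r <-> q) | r) <-> ~p)):
            ~(~r <-> q): β-rule — branch into ~r, ~q  //  ~~r, q.
              branch 2.1.2.1 (add ~r, ~q):
                ~(((~r <-> q) | r) <-> ~p): β-rule — branch into ((~r <-> q) | r), ~~p  //  ~((~r <-> q) | r), ~p.
                  branch 2.1.2.1.1 (add ((~r <-> q) | r), ~~p):
                    ((~r <-> q) | r): β-rule — branch into (~r <-> q)  //  r.
                      branch 2.1.2.1.1.1 (add (~r <-> q)):
                        (~r <-> q): β-rule — branch into ~r, q  //  ~~r, ~q.
                          branch 2.1.2.1.1.1.1 (add ~r, q):
                            × closes — contains both q and ~q.
                          branch 2.1.2.1.1.1.2 (add ~~r, ~q):
                            × closes — contains both r and ~r.
                      branch 2.1.2.1.1.2 (add r):
                        × closes — contains both r and ~r.
                  branch 2.1.2.1.2 (add ~((~r <-> q) | r), ~p):
                    ~((~r <-> q) | r): α-rule — add ~(~r <-> q), ~r.
                    ~(~r <-> q): β-rule — branch into ~r, ~q  //  ~~r, q.
                      branch 2.1.2.1.2.1 (add ~r, ~q):
                        ○ open, literals {p=false, q=false, r=false, s=false}.
                      branch 2.1.2.1.2.2 (add ~~r, q):
                        × closes — contains both r and ~r.
              branch 2.1.2.2 (add ~~r, q):
                × closes — contains both r and ~r.
      branch 2.2 (add ~~q, s):
        ~~(r <-> (((~r <-> q) | r) <-> ~p)): β-rule — branch into r, (((~r <-> q) | r) <-> ~p)  //  ~r, ~(((~r <-> q) | r) <-> ~p).
          branch 2.2.1 (add r, (((~r <-> q) | r) <-> ~p)):
            × closes — contains both r and ~r.
          branch 2.2.2 (add ~r, ~(((~r <-> q) | r) <-> ~p)):
            ~(~r <-> q): β-rule — branch into ~r, ~q  //  ~~r, q.
              branch 2.2.2.1 (add ~r, ~q):
                × closes — contains both q and ~q.
              branch 2.2.2.2 (add ~~r, q):
                × closes — contains both r and ~r.
16 branches closed, 3 open.
Each open branch fixes some atoms; the unmentioned ones are free. Counting distinct full assignments: branch {p=false, q=false, r=true, s=false} (none free) contributes 1 new; branch {p=false, q=false, r=true, s=false} (none free) contributes 0 new; branch {p=false, q=false, r=false, s=false} (none free) contributes 1 new. Total: 2.

2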